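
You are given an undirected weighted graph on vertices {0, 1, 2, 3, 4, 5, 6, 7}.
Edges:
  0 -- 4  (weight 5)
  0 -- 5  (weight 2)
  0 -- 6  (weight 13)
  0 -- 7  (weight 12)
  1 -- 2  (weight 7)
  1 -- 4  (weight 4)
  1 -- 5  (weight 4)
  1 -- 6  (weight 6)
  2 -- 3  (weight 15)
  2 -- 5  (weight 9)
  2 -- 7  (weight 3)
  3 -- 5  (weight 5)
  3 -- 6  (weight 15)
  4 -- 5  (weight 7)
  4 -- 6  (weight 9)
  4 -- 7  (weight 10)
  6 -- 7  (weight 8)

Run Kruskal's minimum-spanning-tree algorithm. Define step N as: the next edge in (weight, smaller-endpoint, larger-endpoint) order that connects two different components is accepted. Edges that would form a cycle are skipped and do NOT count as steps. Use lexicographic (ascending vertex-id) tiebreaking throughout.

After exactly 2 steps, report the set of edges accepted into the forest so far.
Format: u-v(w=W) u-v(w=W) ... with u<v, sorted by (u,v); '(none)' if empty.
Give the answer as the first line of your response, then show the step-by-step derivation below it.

0-5(w=2) 2-7(w=3)

step 1: add edge 0-5 (w=2); MST = {0-5(w=2)}
step 2: add edge 2-7 (w=3); MST = {0-5(w=2) 2-7(w=3)}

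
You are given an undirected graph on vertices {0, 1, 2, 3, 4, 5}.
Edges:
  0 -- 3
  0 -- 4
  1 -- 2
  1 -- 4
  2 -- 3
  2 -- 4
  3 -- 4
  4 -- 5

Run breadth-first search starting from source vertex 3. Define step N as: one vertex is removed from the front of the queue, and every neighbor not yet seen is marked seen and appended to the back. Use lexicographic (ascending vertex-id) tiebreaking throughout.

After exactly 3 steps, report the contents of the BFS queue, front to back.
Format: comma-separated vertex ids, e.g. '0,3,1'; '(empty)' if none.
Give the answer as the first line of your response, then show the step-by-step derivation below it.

4,1

step 1: dequeue 3; queue=[0,2,4]; order=3
step 2: dequeue 0; queue=[2,4]; order=3,0
step 3: dequeue 2; queue=[4,1]; order=3,0,2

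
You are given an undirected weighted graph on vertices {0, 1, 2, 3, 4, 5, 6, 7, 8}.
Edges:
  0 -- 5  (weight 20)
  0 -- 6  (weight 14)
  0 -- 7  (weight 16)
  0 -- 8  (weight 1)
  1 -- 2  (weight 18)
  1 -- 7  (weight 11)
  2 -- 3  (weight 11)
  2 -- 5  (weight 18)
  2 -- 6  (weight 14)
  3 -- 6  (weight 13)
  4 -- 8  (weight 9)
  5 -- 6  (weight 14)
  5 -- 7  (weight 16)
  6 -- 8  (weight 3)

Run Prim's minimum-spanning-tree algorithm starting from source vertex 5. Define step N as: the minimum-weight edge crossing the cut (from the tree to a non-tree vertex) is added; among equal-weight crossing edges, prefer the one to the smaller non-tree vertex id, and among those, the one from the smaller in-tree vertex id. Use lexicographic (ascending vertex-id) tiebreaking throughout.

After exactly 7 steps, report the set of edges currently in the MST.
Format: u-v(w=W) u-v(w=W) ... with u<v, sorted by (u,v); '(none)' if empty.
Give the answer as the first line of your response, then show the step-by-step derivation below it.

0-7(w=16) 0-8(w=1) 2-3(w=11) 3-6(w=13) 4-8(w=9) 5-6(w=14) 6-8(w=3)

step 1: add edge 5-6 (w=14); MST = {5-6(w=14)}
step 2: add edge 6-8 (w=3); MST = {5-6(w=14) 6-8(w=3)}
step 3: add edge 0-8 (w=1); MST = {0-8(w=1) 5-6(w=14) 6-8(w=3)}
step 4: add edge 4-8 (w=9); MST = {0-8(w=1) 4-8(w=9) 5-6(w=14) 6-8(w=3)}
step 5: add edge 3-6 (w=13); MST = {0-8(w=1) 3-6(w=13) 4-8(w=9) 5-6(w=14) 6-8(w=3)}
step 6: add edge 2-3 (w=11); MST = {0-8(w=1) 2-3(w=11) 3-6(w=13) 4-8(w=9) 5-6(w=14) 6-8(w=3)}
step 7: add edge 0-7 (w=16); MST = {0-7(w=16) 0-8(w=1) 2-3(w=11) 3-6(w=13) 4-8(w=9) 5-6(w=14) 6-8(w=3)}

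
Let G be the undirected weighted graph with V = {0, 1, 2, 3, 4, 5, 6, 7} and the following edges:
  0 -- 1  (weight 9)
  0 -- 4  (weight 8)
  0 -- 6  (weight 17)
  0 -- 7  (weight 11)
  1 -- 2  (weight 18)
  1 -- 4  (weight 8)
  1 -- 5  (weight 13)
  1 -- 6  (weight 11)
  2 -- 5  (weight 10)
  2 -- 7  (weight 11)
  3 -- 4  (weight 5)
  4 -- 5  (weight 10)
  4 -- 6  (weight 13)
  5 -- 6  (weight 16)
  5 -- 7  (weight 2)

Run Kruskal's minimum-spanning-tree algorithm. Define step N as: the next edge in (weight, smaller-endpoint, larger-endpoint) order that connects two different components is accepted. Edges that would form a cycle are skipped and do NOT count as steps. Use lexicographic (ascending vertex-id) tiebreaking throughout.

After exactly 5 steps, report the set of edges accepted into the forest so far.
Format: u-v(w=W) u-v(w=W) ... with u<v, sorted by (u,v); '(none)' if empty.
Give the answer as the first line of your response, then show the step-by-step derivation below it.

0-4(w=8) 1-4(w=8) 2-5(w=10) 3-4(w=5) 5-7(w=2)

step 1: add edge 5-7 (w=2); MST = {5-7(w=2)}
step 2: add edge 3-4 (w=5); MST = {3-4(w=5) 5-7(w=2)}
step 3: add edge 0-4 (w=8); MST = {0-4(w=8) 3-4(w=5) 5-7(w=2)}
step 4: add edge 1-4 (w=8); MST = {0-4(w=8) 1-4(w=8) 3-4(w=5) 5-7(w=2)}
step 5: add edge 2-5 (w=10); MST = {0-4(w=8) 1-4(w=8) 2-5(w=10) 3-4(w=5) 5-7(w=2)}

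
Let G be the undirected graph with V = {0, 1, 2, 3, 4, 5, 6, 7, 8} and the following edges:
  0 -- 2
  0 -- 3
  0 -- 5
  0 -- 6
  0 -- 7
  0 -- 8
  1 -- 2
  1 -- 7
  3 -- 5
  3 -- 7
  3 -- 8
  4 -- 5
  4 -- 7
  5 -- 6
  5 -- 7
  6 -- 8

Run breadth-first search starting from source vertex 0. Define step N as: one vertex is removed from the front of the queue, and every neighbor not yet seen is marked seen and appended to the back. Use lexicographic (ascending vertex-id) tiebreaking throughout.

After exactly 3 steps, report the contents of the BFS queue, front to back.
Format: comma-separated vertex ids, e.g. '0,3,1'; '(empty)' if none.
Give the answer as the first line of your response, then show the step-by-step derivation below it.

5,6,7,8,1

step 1: dequeue 0; queue=[2,3,5,6,7,8]; order=0
step 2: dequeue 2; queue=[3,5,6,7,8,1]; order=0,2
step 3: dequeue 3; queue=[5,6,7,8,1]; order=0,2,3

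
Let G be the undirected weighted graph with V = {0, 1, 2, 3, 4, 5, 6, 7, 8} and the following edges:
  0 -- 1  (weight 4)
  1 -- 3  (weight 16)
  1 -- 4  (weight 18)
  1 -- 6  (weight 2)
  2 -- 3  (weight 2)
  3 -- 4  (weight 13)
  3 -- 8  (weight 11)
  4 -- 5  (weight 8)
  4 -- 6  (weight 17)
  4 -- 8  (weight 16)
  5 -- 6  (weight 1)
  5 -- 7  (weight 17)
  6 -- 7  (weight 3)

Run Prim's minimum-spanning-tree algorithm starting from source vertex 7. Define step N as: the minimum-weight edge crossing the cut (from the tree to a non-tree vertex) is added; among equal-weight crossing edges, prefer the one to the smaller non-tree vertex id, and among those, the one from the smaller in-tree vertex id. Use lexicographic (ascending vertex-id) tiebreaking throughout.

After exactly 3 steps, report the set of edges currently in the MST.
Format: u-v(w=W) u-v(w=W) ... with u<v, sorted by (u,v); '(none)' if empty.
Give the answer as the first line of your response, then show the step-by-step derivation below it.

1-6(w=2) 5-6(w=1) 6-7(w=3)

step 1: add edge 6-7 (w=3); MST = {6-7(w=3)}
step 2: add edge 5-6 (w=1); MST = {5-6(w=1) 6-7(w=3)}
step 3: add edge 1-6 (w=2); MST = {1-6(w=2) 5-6(w=1) 6-7(w=3)}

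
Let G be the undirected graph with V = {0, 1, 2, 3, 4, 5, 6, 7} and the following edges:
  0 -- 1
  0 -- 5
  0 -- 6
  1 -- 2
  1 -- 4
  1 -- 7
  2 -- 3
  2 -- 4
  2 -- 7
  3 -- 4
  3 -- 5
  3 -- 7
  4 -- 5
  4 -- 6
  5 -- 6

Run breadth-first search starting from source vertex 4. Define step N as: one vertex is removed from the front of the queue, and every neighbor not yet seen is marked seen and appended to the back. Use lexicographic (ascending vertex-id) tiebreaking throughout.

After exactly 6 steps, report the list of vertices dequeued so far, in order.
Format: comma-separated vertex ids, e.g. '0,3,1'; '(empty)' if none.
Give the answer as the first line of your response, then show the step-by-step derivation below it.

4,1,2,3,5,6

step 1: dequeue 4; queue=[1,2,3,5,6]; order=4
step 2: dequeue 1; queue=[2,3,5,6,0,7]; order=4,1
step 3: dequeue 2; queue=[3,5,6,0,7]; order=4,1,2
step 4: dequeue 3; queue=[5,6,0,7]; order=4,1,2,3
step 5: dequeue 5; queue=[6,0,7]; order=4,1,2,3,5
step 6: dequeue 6; queue=[0,7]; order=4,1,2,3,5,6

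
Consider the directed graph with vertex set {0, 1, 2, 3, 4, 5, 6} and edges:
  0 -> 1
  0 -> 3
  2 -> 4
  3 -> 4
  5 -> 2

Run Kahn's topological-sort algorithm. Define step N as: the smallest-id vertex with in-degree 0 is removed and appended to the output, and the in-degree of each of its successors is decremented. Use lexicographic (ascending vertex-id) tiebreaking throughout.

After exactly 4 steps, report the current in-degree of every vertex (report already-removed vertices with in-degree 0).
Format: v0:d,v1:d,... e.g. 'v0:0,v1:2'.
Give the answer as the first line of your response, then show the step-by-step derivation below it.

v0:0,v1:0,v2:0,v3:0,v4:1,v5:0,v6:0

step 1: output 0; order=[0]; indeg=(0,0,1,0,2,0,0)
step 2: output 1; order=[0,1]; indeg=(0,0,1,0,2,0,0)
step 3: output 3; order=[0,1,3]; indeg=(0,0,1,0,1,0,0)
step 4: output 5; order=[0,1,3,5]; indeg=(0,0,0,0,1,0,0)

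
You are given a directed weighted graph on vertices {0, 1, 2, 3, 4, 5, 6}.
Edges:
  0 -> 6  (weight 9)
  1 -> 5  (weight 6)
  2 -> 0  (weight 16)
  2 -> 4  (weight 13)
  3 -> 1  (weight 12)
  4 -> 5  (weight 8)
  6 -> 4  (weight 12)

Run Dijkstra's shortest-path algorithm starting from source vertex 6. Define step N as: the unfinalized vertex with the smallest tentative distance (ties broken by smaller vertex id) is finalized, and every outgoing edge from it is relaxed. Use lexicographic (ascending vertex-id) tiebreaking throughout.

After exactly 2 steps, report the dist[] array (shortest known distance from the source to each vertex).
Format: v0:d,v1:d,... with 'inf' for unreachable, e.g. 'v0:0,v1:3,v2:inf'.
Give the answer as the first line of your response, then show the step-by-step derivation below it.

v0:inf,v1:inf,v2:inf,v3:inf,v4:12,v5:20,v6:0

step 1: dist = v0:inf,v1:inf,v2:inf,v3:inf,v4:12,v5:inf,v6:0
step 2: dist = v0:inf,v1:inf,v2:inf,v3:inf,v4:12,v5:20,v6:0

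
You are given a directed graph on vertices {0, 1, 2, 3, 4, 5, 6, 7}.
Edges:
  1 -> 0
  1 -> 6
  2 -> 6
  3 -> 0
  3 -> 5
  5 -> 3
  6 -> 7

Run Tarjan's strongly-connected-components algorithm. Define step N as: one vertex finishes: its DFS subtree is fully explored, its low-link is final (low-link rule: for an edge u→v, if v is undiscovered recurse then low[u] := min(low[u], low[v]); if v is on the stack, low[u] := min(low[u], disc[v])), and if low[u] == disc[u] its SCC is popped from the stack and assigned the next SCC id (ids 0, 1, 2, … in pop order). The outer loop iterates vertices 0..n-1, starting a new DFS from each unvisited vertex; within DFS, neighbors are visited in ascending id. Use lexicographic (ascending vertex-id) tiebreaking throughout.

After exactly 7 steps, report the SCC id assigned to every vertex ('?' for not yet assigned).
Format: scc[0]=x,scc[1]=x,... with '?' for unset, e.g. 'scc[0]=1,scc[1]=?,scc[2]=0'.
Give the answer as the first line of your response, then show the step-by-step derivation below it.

scc[0]=0,scc[1]=3,scc[2]=4,scc[3]=5,scc[4]=?,scc[5]=5,scc[6]=2,scc[7]=1

step 1: low=(low[0]=0,low[1]=?,low[2]=?,low[3]=?,low[4]=?,low[5]=?,low[6]=?,low[7]=?); scc=(scc[0]=0,scc[1]=?,scc[2]=?,scc[3]=?,scc[4]=?,scc[5]=?,scc[6]=?,scc[7]=?)
step 2: low=(low[0]=0,low[1]=1,low[2]=?,low[3]=?,low[4]=?,low[5]=?,low[6]=2,low[7]=3); scc=(scc[0]=0,scc[1]=?,scc[2]=?,scc[3]=?,scc[4]=?,scc[5]=?,scc[6]=?,scc[7]=1)
step 3: low=(low[0]=0,low[1]=1,low[2]=?,low[3]=?,low[4]=?,low[5]=?,low[6]=2,low[7]=3); scc=(scc[0]=0,scc[1]=?,scc[2]=?,scc[3]=?,scc[4]=?,scc[5]=?,scc[6]=2,scc[7]=1)
step 4: low=(low[0]=0,low[1]=1,low[2]=?,low[3]=?,low[4]=?,low[5]=?,low[6]=2,low[7]=3); scc=(scc[0]=0,scc[1]=3,scc[2]=?,scc[3]=?,scc[4]=?,scc[5]=?,scc[6]=2,scc[7]=1)
step 5: low=(low[0]=0,low[1]=1,low[2]=4,low[3]=?,low[4]=?,low[5]=?,low[6]=2,low[7]=3); scc=(scc[0]=0,scc[1]=3,scc[2]=4,scc[3]=?,scc[4]=?,scc[5]=?,scc[6]=2,scc[7]=1)
step 6: low=(low[0]=0,low[1]=1,low[2]=4,low[3]=5,low[4]=?,low[5]=5,low[6]=2,low[7]=3); scc=(scc[0]=0,scc[1]=3,scc[2]=4,scc[3]=?,scc[4]=?,scc[5]=?,scc[6]=2,scc[7]=1)
step 7: low=(low[0]=0,low[1]=1,low[2]=4,low[3]=5,low[4]=?,low[5]=5,low[6]=2,low[7]=3); scc=(scc[0]=0,scc[1]=3,scc[2]=4,scc[3]=5,scc[4]=?,scc[5]=5,scc[6]=2,scc[7]=1)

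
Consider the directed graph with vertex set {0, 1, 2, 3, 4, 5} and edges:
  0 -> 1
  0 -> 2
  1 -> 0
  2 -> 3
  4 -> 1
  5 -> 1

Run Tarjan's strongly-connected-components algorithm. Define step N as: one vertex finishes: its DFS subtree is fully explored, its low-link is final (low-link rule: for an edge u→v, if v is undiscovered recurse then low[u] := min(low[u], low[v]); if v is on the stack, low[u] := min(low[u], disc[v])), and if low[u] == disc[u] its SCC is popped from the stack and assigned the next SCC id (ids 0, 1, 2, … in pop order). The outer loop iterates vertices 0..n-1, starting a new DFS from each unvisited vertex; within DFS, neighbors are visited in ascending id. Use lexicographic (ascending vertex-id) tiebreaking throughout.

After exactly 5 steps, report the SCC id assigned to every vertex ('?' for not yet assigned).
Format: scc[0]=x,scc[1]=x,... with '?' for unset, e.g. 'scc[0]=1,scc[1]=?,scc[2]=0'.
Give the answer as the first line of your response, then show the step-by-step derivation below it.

scc[0]=2,scc[1]=2,scc[2]=1,scc[3]=0,scc[4]=3,scc[5]=?

step 1: low=(low[0]=0,low[1]=0,low[2]=?,low[3]=?,low[4]=?,low[5]=?); scc=(scc[0]=?,scc[1]=?,scc[2]=?,scc[3]=?,scc[4]=?,scc[5]=?)
step 2: low=(low[0]=0,low[1]=0,low[2]=2,low[3]=3,low[4]=?,low[5]=?); scc=(scc[0]=?,scc[1]=?,scc[2]=?,scc[3]=0,scc[4]=?,scc[5]=?)
step 3: low=(low[0]=0,low[1]=0,low[2]=2,low[3]=3,low[4]=?,low[5]=?); scc=(scc[0]=?,scc[1]=?,scc[2]=1,scc[3]=0,scc[4]=?,scc[5]=?)
step 4: low=(low[0]=0,low[1]=0,low[2]=2,low[3]=3,low[4]=?,low[5]=?); scc=(scc[0]=2,scc[1]=2,scc[2]=1,scc[3]=0,scc[4]=?,scc[5]=?)
step 5: low=(low[0]=0,low[1]=0,low[2]=2,low[3]=3,low[4]=4,low[5]=?); scc=(scc[0]=2,scc[1]=2,scc[2]=1,scc[3]=0,scc[4]=3,scc[5]=?)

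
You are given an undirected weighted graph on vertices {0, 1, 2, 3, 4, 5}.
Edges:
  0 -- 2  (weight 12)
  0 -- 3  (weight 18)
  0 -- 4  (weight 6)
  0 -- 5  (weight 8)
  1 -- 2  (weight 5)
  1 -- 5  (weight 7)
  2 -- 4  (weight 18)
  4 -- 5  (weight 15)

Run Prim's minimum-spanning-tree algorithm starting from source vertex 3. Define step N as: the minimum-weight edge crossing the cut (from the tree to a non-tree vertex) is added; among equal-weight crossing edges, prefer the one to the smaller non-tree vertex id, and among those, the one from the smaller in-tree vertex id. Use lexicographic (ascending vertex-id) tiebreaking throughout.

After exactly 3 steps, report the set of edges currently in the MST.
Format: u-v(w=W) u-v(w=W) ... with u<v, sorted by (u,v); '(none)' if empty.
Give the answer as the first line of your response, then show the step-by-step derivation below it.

0-3(w=18) 0-4(w=6) 0-5(w=8)

step 1: add edge 0-3 (w=18); MST = {0-3(w=18)}
step 2: add edge 0-4 (w=6); MST = {0-3(w=18) 0-4(w=6)}
step 3: add edge 0-5 (w=8); MST = {0-3(w=18) 0-4(w=6) 0-5(w=8)}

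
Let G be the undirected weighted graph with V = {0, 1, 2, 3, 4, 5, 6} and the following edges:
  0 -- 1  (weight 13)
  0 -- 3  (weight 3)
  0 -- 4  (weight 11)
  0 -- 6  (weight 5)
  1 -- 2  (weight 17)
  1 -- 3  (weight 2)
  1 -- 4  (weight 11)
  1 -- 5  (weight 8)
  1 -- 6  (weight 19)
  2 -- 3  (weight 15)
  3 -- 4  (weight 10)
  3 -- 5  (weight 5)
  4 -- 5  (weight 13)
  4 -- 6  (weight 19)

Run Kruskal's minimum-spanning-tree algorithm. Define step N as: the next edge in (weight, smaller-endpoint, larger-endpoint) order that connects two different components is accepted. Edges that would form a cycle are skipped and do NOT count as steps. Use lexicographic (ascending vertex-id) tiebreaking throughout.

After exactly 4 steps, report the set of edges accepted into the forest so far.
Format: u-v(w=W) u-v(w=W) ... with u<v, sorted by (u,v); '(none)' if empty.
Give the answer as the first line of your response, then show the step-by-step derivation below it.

0-3(w=3) 0-6(w=5) 1-3(w=2) 3-5(w=5)

step 1: add edge 1-3 (w=2); MST = {1-3(w=2)}
step 2: add edge 0-3 (w=3); MST = {0-3(w=3) 1-3(w=2)}
step 3: add edge 0-6 (w=5); MST = {0-3(w=3) 0-6(w=5) 1-3(w=2)}
step 4: add edge 3-5 (w=5); MST = {0-3(w=3) 0-6(w=5) 1-3(w=2) 3-5(w=5)}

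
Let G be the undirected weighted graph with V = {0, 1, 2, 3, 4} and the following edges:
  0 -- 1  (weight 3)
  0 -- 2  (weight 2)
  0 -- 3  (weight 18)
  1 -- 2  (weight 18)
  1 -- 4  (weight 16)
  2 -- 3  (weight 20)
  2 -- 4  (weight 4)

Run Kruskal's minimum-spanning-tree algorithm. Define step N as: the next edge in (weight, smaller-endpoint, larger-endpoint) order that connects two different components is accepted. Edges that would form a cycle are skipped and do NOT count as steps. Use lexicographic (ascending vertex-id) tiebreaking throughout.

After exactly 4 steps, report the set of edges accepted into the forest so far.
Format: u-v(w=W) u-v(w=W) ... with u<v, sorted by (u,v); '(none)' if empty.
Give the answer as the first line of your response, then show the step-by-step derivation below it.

0-1(w=3) 0-2(w=2) 0-3(w=18) 2-4(w=4)

step 1: add edge 0-2 (w=2); MST = {0-2(w=2)}
step 2: add edge 0-1 (w=3); MST = {0-1(w=3) 0-2(w=2)}
step 3: add edge 2-4 (w=4); MST = {0-1(w=3) 0-2(w=2) 2-4(w=4)}
step 4: add edge 0-3 (w=18); MST = {0-1(w=3) 0-2(w=2) 0-3(w=18) 2-4(w=4)}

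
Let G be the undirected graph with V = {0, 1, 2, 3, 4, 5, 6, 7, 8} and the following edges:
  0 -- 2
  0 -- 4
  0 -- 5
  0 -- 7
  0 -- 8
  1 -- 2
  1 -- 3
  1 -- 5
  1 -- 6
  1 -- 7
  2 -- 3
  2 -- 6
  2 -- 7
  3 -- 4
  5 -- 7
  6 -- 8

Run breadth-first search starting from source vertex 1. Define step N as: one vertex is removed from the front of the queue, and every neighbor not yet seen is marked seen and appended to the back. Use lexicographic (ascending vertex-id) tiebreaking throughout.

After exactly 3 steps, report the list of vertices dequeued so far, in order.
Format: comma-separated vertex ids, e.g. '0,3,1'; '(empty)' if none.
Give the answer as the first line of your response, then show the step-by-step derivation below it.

1,2,3

step 1: dequeue 1; queue=[2,3,5,6,7]; order=1
step 2: dequeue 2; queue=[3,5,6,7,0]; order=1,2
step 3: dequeue 3; queue=[5,6,7,0,4]; order=1,2,3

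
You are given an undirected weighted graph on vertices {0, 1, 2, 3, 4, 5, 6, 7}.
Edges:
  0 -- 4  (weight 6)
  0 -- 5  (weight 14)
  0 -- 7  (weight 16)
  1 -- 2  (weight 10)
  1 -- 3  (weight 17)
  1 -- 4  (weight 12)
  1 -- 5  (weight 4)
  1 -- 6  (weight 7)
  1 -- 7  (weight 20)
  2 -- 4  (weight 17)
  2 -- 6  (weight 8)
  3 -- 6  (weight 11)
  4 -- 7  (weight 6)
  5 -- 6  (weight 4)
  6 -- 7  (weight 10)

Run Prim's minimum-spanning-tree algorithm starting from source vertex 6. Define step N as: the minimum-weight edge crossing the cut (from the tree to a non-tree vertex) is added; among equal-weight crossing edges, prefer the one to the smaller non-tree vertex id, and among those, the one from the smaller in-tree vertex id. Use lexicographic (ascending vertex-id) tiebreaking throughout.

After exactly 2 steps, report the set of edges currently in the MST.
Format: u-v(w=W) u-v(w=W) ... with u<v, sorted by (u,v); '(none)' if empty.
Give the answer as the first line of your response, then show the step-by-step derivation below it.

1-5(w=4) 5-6(w=4)

step 1: add edge 5-6 (w=4); MST = {5-6(w=4)}
step 2: add edge 1-5 (w=4); MST = {1-5(w=4) 5-6(w=4)}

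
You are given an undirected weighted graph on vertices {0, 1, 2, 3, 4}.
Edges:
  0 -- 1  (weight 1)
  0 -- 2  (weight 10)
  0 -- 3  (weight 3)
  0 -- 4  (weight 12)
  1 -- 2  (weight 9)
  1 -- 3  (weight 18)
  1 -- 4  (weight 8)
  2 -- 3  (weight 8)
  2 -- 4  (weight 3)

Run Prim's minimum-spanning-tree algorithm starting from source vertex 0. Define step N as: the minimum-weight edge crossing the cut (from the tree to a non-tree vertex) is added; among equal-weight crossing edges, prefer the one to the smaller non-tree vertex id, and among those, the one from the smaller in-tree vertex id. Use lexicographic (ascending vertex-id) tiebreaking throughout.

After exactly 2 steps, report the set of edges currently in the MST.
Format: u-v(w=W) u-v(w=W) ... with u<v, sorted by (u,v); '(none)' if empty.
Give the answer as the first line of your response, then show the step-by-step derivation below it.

0-1(w=1) 0-3(w=3)

step 1: add edge 0-1 (w=1); MST = {0-1(w=1)}
step 2: add edge 0-3 (w=3); MST = {0-1(w=1) 0-3(w=3)}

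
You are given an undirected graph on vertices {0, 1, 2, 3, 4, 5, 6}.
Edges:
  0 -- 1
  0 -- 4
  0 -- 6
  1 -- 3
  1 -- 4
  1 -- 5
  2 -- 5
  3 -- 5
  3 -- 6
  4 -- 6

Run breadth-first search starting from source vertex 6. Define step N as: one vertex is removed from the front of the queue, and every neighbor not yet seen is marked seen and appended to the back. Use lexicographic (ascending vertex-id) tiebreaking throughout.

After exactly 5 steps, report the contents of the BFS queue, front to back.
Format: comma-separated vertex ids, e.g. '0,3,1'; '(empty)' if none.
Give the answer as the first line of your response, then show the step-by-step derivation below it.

5

step 1: dequeue 6; queue=[0,3,4]; order=6
step 2: dequeue 0; queue=[3,4,1]; order=6,0
step 3: dequeue 3; queue=[4,1,5]; order=6,0,3
step 4: dequeue 4; queue=[1,5]; order=6,0,3,4
step 5: dequeue 1; queue=[5]; order=6,0,3,4,1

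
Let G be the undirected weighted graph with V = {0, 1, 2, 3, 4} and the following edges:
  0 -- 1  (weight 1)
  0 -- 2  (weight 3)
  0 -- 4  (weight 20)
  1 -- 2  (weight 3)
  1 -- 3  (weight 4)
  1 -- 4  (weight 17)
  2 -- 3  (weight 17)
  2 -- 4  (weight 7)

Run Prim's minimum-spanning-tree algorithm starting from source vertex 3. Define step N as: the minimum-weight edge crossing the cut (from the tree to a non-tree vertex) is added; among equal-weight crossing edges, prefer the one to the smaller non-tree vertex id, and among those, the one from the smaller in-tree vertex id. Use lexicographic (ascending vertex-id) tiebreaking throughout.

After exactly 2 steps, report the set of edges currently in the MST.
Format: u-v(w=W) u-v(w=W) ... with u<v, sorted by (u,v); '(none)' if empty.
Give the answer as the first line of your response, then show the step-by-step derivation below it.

0-1(w=1) 1-3(w=4)

step 1: add edge 1-3 (w=4); MST = {1-3(w=4)}
step 2: add edge 0-1 (w=1); MST = {0-1(w=1) 1-3(w=4)}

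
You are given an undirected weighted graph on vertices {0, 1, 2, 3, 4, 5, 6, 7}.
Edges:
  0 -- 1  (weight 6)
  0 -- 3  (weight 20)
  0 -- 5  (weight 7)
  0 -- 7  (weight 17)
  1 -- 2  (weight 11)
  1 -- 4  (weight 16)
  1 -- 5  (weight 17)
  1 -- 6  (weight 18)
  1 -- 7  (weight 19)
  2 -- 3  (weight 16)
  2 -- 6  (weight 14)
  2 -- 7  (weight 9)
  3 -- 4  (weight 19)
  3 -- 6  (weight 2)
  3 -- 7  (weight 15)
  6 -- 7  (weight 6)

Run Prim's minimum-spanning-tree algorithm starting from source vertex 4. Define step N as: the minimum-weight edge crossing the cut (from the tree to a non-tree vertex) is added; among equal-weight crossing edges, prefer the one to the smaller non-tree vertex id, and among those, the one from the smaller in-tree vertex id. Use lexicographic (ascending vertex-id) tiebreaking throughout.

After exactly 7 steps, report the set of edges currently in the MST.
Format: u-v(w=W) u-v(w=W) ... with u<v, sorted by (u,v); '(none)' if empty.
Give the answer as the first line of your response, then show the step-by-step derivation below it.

0-1(w=6) 0-5(w=7) 1-2(w=11) 1-4(w=16) 2-7(w=9) 3-6(w=2) 6-7(w=6)

step 1: add edge 1-4 (w=16); MST = {1-4(w=16)}
step 2: add edge 0-1 (w=6); MST = {0-1(w=6) 1-4(w=16)}
step 3: add edge 0-5 (w=7); MST = {0-1(w=6) 0-5(w=7) 1-4(w=16)}
step 4: add edge 1-2 (w=11); MST = {0-1(w=6) 0-5(w=7) 1-2(w=11) 1-4(w=16)}
step 5: add edge 2-7 (w=9); MST = {0-1(w=6) 0-5(w=7) 1-2(w=11) 1-4(w=16) 2-7(w=9)}
step 6: add edge 6-7 (w=6); MST = {0-1(w=6) 0-5(w=7) 1-2(w=11) 1-4(w=16) 2-7(w=9) 6-7(w=6)}
step 7: add edge 3-6 (w=2); MST = {0-1(w=6) 0-5(w=7) 1-2(w=11) 1-4(w=16) 2-7(w=9) 3-6(w=2) 6-7(w=6)}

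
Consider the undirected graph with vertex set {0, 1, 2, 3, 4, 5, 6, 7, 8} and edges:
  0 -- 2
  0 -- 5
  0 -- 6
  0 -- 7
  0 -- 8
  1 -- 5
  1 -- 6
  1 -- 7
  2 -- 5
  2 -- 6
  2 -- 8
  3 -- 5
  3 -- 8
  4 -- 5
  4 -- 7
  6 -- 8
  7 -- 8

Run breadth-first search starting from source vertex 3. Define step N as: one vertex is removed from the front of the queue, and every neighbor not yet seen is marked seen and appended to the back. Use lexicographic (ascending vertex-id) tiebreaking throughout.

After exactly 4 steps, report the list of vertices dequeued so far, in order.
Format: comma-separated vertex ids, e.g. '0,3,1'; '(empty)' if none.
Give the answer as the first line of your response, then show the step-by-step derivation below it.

3,5,8,0

step 1: dequeue 3; queue=[5,8]; order=3
step 2: dequeue 5; queue=[8,0,1,2,4]; order=3,5
step 3: dequeue 8; queue=[0,1,2,4,6,7]; order=3,5,8
step 4: dequeue 0; queue=[1,2,4,6,7]; order=3,5,8,0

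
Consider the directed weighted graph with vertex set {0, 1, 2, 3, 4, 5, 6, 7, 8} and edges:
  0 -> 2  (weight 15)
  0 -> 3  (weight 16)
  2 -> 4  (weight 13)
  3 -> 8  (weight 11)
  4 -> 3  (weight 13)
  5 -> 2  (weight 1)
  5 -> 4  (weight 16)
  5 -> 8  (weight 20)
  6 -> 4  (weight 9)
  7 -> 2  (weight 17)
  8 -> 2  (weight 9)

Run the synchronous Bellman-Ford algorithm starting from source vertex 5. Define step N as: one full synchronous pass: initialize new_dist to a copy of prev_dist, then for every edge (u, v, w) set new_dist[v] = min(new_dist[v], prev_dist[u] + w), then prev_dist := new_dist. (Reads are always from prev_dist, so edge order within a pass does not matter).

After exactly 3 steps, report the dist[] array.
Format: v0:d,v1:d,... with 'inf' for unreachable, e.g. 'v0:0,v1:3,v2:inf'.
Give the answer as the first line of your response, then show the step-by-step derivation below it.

v0:inf,v1:inf,v2:1,v3:27,v4:14,v5:0,v6:inf,v7:inf,v8:20

step 1: dist = v0:inf,v1:inf,v2:1,v3:inf,v4:16,v5:0,v6:inf,v7:inf,v8:20
step 2: dist = v0:inf,v1:inf,v2:1,v3:29,v4:14,v5:0,v6:inf,v7:inf,v8:20
step 3: dist = v0:inf,v1:inf,v2:1,v3:27,v4:14,v5:0,v6:inf,v7:inf,v8:20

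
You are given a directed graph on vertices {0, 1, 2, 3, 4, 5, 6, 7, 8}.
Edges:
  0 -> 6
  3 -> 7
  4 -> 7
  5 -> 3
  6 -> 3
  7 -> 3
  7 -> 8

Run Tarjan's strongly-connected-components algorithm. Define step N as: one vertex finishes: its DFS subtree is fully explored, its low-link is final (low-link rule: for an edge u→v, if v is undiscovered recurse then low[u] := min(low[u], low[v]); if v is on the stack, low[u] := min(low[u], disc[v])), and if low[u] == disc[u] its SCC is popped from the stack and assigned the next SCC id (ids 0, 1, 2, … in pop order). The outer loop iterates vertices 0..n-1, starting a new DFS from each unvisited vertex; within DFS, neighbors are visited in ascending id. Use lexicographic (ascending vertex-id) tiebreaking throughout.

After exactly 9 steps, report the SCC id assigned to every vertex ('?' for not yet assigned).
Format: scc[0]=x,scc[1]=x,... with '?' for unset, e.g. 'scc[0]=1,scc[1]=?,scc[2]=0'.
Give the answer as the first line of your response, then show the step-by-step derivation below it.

scc[0]=3,scc[1]=4,scc[2]=5,scc[3]=1,scc[4]=6,scc[5]=7,scc[6]=2,scc[7]=1,scc[8]=0

step 1: low=(low[0]=0,low[1]=?,low[2]=?,low[3]=2,low[4]=?,low[5]=?,low[6]=1,low[7]=2,low[8]=4); scc=(scc[0]=?,scc[1]=?,scc[2]=?,scc[3]=?,scc[4]=?,scc[5]=?,scc[6]=?,scc[7]=?,scc[8]=0)
step 2: low=(low[0]=0,low[1]=?,low[2]=?,low[3]=2,low[4]=?,low[5]=?,low[6]=1,low[7]=2,low[8]=4); scc=(scc[0]=?,scc[1]=?,scc[2]=?,scc[3]=?,scc[4]=?,scc[5]=?,scc[6]=?,scc[7]=?,scc[8]=0)
step 3: low=(low[0]=0,low[1]=?,low[2]=?,low[3]=2,low[4]=?,low[5]=?,low[6]=1,low[7]=2,low[8]=4); scc=(scc[0]=?,scc[1]=?,scc[2]=?,scc[3]=1,scc[4]=?,scc[5]=?,scc[6]=?,scc[7]=1,scc[8]=0)
step 4: low=(low[0]=0,low[1]=?,low[2]=?,low[3]=2,low[4]=?,low[5]=?,low[6]=1,low[7]=2,low[8]=4); scc=(scc[0]=?,scc[1]=?,scc[2]=?,scc[3]=1,scc[4]=?,scc[5]=?,scc[6]=2,scc[7]=1,scc[8]=0)
step 5: low=(low[0]=0,low[1]=?,low[2]=?,low[3]=2,low[4]=?,low[5]=?,low[6]=1,low[7]=2,low[8]=4); scc=(scc[0]=3,scc[1]=?,scc[2]=?,scc[3]=1,scc[4]=?,scc[5]=?,scc[6]=2,scc[7]=1,scc[8]=0)
step 6: low=(low[0]=0,low[1]=5,low[2]=?,low[3]=2,low[4]=?,low[5]=?,low[6]=1,low[7]=2,low[8]=4); scc=(scc[0]=3,scc[1]=4,scc[2]=?,scc[3]=1,scc[4]=?,scc[5]=?,scc[6]=2,scc[7]=1,scc[8]=0)
step 7: low=(low[0]=0,low[1]=5,low[2]=6,low[3]=2,low[4]=?,low[5]=?,low[6]=1,low[7]=2,low[8]=4); scc=(scc[0]=3,scc[1]=4,scc[2]=5,scc[3]=1,scc[4]=?,scc[5]=?,scc[6]=2,scc[7]=1,scc[8]=0)
step 8: low=(low[0]=0,low[1]=5,low[2]=6,low[3]=2,low[4]=7,low[5]=?,low[6]=1,low[7]=2,low[8]=4); scc=(scc[0]=3,scc[1]=4,scc[2]=5,scc[3]=1,scc[4]=6,scc[5]=?,scc[6]=2,scc[7]=1,scc[8]=0)
step 9: low=(low[0]=0,low[1]=5,low[2]=6,low[3]=2,low[4]=7,low[5]=8,low[6]=1,low[7]=2,low[8]=4); scc=(scc[0]=3,scc[1]=4,scc[2]=5,scc[3]=1,scc[4]=6,scc[5]=7,scc[6]=2,scc[7]=1,scc[8]=0)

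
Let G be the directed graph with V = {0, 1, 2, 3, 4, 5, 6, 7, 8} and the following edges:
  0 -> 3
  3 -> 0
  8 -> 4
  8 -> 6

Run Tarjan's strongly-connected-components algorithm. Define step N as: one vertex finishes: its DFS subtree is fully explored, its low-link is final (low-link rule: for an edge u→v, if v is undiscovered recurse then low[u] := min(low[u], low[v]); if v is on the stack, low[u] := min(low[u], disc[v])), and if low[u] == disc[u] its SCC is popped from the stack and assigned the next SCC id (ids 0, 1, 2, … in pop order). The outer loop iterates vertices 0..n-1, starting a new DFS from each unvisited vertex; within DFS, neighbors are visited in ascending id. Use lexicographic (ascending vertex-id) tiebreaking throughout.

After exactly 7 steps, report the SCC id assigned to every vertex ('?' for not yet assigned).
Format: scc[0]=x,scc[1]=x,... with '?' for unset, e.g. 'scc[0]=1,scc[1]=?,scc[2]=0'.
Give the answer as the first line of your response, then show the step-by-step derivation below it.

scc[0]=0,scc[1]=1,scc[2]=2,scc[3]=0,scc[4]=3,scc[5]=4,scc[6]=5,scc[7]=?,scc[8]=?

step 1: low=(low[0]=0,low[1]=?,low[2]=?,low[3]=0,low[4]=?,low[5]=?,low[6]=?,low[7]=?,low[8]=?); scc=(scc[0]=?,scc[1]=?,scc[2]=?,scc[3]=?,scc[4]=?,scc[5]=?,scc[6]=?,scc[7]=?,scc[8]=?)
step 2: low=(low[0]=0,low[1]=?,low[2]=?,low[3]=0,low[4]=?,low[5]=?,low[6]=?,low[7]=?,low[8]=?); scc=(scc[0]=0,scc[1]=?,scc[2]=?,scc[3]=0,scc[4]=?,scc[5]=?,scc[6]=?,scc[7]=?,scc[8]=?)
step 3: low=(low[0]=0,low[1]=2,low[2]=?,low[3]=0,low[4]=?,low[5]=?,low[6]=?,low[7]=?,low[8]=?); scc=(scc[0]=0,scc[1]=1,scc[2]=?,scc[3]=0,scc[4]=?,scc[5]=?,scc[6]=?,scc[7]=?,scc[8]=?)
step 4: low=(low[0]=0,low[1]=2,low[2]=3,low[3]=0,low[4]=?,low[5]=?,low[6]=?,low[7]=?,low[8]=?); scc=(scc[0]=0,scc[1]=1,scc[2]=2,scc[3]=0,scc[4]=?,scc[5]=?,scc[6]=?,scc[7]=?,scc[8]=?)
step 5: low=(low[0]=0,low[1]=2,low[2]=3,low[3]=0,low[4]=4,low[5]=?,low[6]=?,low[7]=?,low[8]=?); scc=(scc[0]=0,scc[1]=1,scc[2]=2,scc[3]=0,scc[4]=3,scc[5]=?,scc[6]=?,scc[7]=?,scc[8]=?)
step 6: low=(low[0]=0,low[1]=2,low[2]=3,low[3]=0,low[4]=4,low[5]=5,low[6]=?,low[7]=?,low[8]=?); scc=(scc[0]=0,scc[1]=1,scc[2]=2,scc[3]=0,scc[4]=3,scc[5]=4,scc[6]=?,scc[7]=?,scc[8]=?)
step 7: low=(low[0]=0,low[1]=2,low[2]=3,low[3]=0,low[4]=4,low[5]=5,low[6]=6,low[7]=?,low[8]=?); scc=(scc[0]=0,scc[1]=1,scc[2]=2,scc[3]=0,scc[4]=3,scc[5]=4,scc[6]=5,scc[7]=?,scc[8]=?)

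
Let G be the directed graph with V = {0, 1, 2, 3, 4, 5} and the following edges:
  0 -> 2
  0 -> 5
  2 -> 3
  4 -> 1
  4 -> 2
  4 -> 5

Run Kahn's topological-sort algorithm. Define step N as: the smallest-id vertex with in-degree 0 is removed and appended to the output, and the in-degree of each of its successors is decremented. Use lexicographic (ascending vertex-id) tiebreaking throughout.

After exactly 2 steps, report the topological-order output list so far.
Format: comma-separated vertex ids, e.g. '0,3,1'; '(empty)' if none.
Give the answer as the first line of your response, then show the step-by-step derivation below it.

0,4

step 1: output 0; order=[0]; indeg=(0,1,1,1,0,1)
step 2: output 4; order=[0,4]; indeg=(0,0,0,1,0,0)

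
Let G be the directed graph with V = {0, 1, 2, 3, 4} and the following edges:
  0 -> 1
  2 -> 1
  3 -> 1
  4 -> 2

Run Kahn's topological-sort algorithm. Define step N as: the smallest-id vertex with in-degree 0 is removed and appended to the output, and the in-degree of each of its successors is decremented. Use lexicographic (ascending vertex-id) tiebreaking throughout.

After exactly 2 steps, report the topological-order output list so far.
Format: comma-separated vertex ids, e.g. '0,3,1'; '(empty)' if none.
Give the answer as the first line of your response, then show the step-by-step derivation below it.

0,3

step 1: output 0; order=[0]; indeg=(0,2,1,0,0)
step 2: output 3; order=[0,3]; indeg=(0,1,1,0,0)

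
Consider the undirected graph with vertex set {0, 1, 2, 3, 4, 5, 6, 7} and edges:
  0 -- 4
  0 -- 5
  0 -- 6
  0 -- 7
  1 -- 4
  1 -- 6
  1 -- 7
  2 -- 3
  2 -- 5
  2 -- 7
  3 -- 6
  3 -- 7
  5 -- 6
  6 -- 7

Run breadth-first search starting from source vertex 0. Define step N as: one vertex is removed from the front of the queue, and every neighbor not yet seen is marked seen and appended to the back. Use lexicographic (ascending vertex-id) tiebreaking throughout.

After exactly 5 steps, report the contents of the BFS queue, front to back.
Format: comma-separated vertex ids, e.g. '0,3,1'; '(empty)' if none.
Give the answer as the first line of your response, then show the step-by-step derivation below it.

1,2,3

step 1: dequeue 0; queue=[4,5,6,7]; order=0
step 2: dequeue 4; queue=[5,6,7,1]; order=0,4
step 3: dequeue 5; queue=[6,7,1,2]; order=0,4,5
step 4: dequeue 6; queue=[7,1,2,3]; order=0,4,5,6
step 5: dequeue 7; queue=[1,2,3]; order=0,4,5,6,7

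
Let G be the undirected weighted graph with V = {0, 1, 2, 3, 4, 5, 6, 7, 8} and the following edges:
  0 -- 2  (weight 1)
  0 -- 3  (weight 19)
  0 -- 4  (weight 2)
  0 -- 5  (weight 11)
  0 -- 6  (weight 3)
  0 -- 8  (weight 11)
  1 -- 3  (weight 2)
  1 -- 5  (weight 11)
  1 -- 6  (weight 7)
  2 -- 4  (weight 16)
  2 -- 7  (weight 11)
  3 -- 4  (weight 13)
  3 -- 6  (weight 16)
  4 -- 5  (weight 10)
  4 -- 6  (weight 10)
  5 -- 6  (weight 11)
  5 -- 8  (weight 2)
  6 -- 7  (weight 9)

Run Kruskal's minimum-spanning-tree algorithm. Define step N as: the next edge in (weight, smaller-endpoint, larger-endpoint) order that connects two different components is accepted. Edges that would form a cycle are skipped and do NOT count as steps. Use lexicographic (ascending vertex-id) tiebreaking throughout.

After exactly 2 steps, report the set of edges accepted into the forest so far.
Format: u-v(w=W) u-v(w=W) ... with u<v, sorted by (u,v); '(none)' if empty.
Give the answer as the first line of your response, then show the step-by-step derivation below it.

0-2(w=1) 0-4(w=2)

step 1: add edge 0-2 (w=1); MST = {0-2(w=1)}
step 2: add edge 0-4 (w=2); MST = {0-2(w=1) 0-4(w=2)}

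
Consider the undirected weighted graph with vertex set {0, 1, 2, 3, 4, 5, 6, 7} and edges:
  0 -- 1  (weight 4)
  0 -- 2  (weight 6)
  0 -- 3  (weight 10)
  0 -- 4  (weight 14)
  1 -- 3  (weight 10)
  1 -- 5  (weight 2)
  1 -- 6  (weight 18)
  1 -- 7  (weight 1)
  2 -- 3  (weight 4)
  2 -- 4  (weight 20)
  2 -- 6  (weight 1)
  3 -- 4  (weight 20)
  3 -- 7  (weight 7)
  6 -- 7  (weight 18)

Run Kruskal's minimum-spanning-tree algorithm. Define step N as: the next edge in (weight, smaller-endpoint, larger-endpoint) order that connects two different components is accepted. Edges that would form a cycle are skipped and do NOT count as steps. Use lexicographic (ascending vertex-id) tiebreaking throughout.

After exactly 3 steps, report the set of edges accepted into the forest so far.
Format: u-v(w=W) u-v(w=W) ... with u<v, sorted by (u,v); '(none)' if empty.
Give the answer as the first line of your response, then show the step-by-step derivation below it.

1-5(w=2) 1-7(w=1) 2-6(w=1)

step 1: add edge 1-7 (w=1); MST = {1-7(w=1)}
step 2: add edge 2-6 (w=1); MST = {1-7(w=1) 2-6(w=1)}
step 3: add edge 1-5 (w=2); MST = {1-5(w=2) 1-7(w=1) 2-6(w=1)}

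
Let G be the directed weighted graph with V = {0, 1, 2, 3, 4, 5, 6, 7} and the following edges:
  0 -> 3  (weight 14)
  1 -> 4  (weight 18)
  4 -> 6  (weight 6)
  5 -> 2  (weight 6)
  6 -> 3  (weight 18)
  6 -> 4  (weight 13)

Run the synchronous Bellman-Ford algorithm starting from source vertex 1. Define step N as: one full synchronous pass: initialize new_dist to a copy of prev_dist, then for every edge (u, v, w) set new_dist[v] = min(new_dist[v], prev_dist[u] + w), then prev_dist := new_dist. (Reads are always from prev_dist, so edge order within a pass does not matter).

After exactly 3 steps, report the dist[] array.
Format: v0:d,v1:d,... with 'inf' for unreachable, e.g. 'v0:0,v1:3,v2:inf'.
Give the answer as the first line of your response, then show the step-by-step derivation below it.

v0:inf,v1:0,v2:inf,v3:42,v4:18,v5:inf,v6:24,v7:inf

step 1: dist = v0:inf,v1:0,v2:inf,v3:inf,v4:18,v5:inf,v6:inf,v7:inf
step 2: dist = v0:inf,v1:0,v2:inf,v3:inf,v4:18,v5:inf,v6:24,v7:inf
step 3: dist = v0:inf,v1:0,v2:inf,v3:42,v4:18,v5:inf,v6:24,v7:inf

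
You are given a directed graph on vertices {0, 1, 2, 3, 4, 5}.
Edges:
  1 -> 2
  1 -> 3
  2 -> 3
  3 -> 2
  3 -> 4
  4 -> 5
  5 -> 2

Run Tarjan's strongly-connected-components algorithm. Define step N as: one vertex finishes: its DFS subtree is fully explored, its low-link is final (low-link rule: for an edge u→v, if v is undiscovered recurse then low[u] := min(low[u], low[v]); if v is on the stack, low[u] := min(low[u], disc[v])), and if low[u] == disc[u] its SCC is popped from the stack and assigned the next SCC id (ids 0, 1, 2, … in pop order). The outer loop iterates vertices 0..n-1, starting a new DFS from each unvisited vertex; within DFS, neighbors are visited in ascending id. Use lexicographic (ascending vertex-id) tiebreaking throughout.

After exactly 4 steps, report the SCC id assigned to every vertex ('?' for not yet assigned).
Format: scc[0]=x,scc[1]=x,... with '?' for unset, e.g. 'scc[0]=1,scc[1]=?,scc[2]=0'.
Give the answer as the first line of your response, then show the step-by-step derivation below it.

scc[0]=0,scc[1]=?,scc[2]=?,scc[3]=?,scc[4]=?,scc[5]=?

step 1: low=(low[0]=0,low[1]=?,low[2]=?,low[3]=?,low[4]=?,low[5]=?); scc=(scc[0]=0,scc[1]=?,scc[2]=?,scc[3]=?,scc[4]=?,scc[5]=?)
step 2: low=(low[0]=0,low[1]=1,low[2]=2,low[3]=2,low[4]=4,low[5]=2); scc=(scc[0]=0,scc[1]=?,scc[2]=?,scc[3]=?,scc[4]=?,scc[5]=?)
step 3: low=(low[0]=0,low[1]=1,low[2]=2,low[3]=2,low[4]=2,low[5]=2); scc=(scc[0]=0,scc[1]=?,scc[2]=?,scc[3]=?,scc[4]=?,scc[5]=?)
step 4: low=(low[0]=0,low[1]=1,low[2]=2,low[3]=2,low[4]=2,low[5]=2); scc=(scc[0]=0,scc[1]=?,scc[2]=?,scc[3]=?,scc[4]=?,scc[5]=?)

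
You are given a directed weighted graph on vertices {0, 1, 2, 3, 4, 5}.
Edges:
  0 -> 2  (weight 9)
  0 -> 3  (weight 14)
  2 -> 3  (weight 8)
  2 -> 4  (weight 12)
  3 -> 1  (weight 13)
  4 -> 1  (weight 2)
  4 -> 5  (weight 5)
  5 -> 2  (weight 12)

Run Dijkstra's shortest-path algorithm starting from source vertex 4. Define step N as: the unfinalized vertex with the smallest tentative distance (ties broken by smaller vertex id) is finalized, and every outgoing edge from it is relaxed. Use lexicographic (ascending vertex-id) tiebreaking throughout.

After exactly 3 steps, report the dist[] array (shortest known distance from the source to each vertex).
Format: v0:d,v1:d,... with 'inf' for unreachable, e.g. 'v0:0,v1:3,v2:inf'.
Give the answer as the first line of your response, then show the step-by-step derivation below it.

v0:inf,v1:2,v2:17,v3:inf,v4:0,v5:5

step 1: dist = v0:inf,v1:2,v2:inf,v3:inf,v4:0,v5:5
step 2: dist = v0:inf,v1:2,v2:inf,v3:inf,v4:0,v5:5
step 3: dist = v0:inf,v1:2,v2:17,v3:inf,v4:0,v5:5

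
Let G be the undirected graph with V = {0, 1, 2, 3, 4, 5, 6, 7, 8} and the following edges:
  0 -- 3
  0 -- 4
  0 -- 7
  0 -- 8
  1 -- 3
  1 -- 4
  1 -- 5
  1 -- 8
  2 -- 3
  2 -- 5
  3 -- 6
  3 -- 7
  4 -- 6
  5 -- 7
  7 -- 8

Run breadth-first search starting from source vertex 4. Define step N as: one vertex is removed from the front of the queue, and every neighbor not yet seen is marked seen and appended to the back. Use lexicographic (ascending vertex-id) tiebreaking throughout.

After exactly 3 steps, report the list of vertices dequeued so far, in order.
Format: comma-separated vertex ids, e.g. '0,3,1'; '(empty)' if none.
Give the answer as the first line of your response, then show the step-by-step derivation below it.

4,0,1

step 1: dequeue 4; queue=[0,1,6]; order=4
step 2: dequeue 0; queue=[1,6,3,7,8]; order=4,0
step 3: dequeue 1; queue=[6,3,7,8,5]; order=4,0,1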